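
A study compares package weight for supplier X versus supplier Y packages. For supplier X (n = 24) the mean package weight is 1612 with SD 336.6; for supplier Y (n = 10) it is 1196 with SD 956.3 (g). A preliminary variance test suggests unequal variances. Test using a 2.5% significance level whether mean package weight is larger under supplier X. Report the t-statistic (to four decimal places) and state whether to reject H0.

t = 1.3414; fail to reject H0

Let group 1 = supplier X, group 2 = supplier Y. H0: μ_1 = μ_2; H1: μ_1 > μ_2 (Welch's two-sample t-test, right-tailed).
t = (x̄_1 − x̄_2)/√(s_1²/n_1 + s_2²/n_2) = (1612 − 1196)/√(336.6²/24 + 956.3²/10) = 1.3414
Welch–Satterthwaite df ≈ 9.94
p-value = P(T ≥ 1.3414) ≈ 0.1048
Since p ≈ 0.1048 > α = 0.025, fail to reject H0; the evidence is not statistically significant.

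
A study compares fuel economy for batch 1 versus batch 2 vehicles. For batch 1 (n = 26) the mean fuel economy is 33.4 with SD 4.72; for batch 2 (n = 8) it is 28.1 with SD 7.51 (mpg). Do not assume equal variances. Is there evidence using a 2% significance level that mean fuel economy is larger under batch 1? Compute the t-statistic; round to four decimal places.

Let group 1 = batch 1, group 2 = batch 2. H0: μ_1 = μ_2; H1: μ_1 > μ_2 (Welch's two-sample t-test, right-tailed).
t = (x̄_1 − x̄_2)/√(s_1²/n_1 + s_2²/n_2) = (33.4 − 28.1)/√(4.72²/26 + 7.51²/8) = 1.8848
Welch–Satterthwaite df ≈ 8.77
p-value = P(T ≥ 1.8848) ≈ 0.046
Since p ≈ 0.046 > α = 0.02, fail to reject H0; the evidence is not statistically significant.

1.8848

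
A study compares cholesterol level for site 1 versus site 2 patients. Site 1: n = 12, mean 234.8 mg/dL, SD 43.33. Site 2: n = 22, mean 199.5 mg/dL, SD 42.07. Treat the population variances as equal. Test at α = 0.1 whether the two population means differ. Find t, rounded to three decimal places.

2.314

Let group 1 = site 1, group 2 = site 2. H0: μ_1 = μ_2; H1: μ_1 ≠ μ_2 (two-sample pooled-variance t-test, two-sided).
s_p² = [(12−1)·43.33² + (22−1)·42.07²]/(12+22−2) = 1806.87
t = (234.8 − 199.5)/√[1806.87·(1/12 + 1/22)] = 2.314
df = n₁ + n₂ − 2 = 32
Two-sided p-value ≈ 0.0272
Since p ≈ 0.0272 < α = 0.1, reject H0; the data support H1.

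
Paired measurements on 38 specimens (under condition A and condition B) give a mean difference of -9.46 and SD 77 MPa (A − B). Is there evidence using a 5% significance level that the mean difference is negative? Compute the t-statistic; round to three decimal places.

H0: μ_d = 0; H1: μ_d < 0 (paired t-test on the differences, left-tailed).
t = d̄/(s_d/√n) = -9.46/(77/√38) = -0.757
df = n − 1 = 37
p-value = P(T ≤ -0.757) ≈ 0.227
Since p ≈ 0.227 > α = 0.05, fail to reject H0; the data do not provide sufficient evidence against H0.

-0.757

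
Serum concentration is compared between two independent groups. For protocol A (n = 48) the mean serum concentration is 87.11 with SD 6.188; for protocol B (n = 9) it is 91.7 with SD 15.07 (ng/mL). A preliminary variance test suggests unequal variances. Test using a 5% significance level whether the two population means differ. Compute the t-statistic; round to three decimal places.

-0.900

Let group 1 = protocol A, group 2 = protocol B. H0: μ_1 = μ_2; H1: μ_1 ≠ μ_2 (Welch's two-sample t-test, two-sided).
t = (x̄_1 − x̄_2)/√(s_1²/n_1 + s_2²/n_2) = (87.11 − 91.7)/√(6.188²/48 + 15.07²/9) = -0.900
Welch–Satterthwaite df ≈ 8.51
Two-sided p-value ≈ 0.393
Since p ≈ 0.393 > α = 0.05, fail to reject H0; the evidence is not statistically significant.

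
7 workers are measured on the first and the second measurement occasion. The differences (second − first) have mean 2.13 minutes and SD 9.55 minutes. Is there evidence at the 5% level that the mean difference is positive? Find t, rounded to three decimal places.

0.590

H0: μ_d = 0; H1: μ_d > 0 (paired t-test on the differences, right-tailed).
t = d̄/(s_d/√n) = 2.13/(9.55/√7) = 0.590
df = n − 1 = 6
p-value = P(T ≥ 0.590) ≈ 0.2883
Since p ≈ 0.2883 > α = 0.05, fail to reject H0; the evidence is not statistically significant.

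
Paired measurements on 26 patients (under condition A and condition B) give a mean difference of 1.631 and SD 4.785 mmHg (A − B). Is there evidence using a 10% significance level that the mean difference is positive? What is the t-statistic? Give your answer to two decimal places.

1.74

H0: μ_d = 0; H1: μ_d > 0 (paired t-test on the differences, right-tailed).
t = d̄/(s_d/√n) = 1.631/(4.785/√26) = 1.74
df = n − 1 = 25
p-value = P(T ≥ 1.74) ≈ 0.0473
Since p ≈ 0.0473 < α = 0.1, reject H0; the evidence is statistically significant.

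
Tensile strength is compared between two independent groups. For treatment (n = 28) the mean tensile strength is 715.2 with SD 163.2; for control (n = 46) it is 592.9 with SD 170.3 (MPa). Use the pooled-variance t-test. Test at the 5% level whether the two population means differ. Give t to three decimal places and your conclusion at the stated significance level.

t = 3.043; reject H0

Let group 1 = treatment, group 2 = control. H0: μ_1 = μ_2; H1: μ_1 ≠ μ_2 (two-sample pooled-variance t-test, two-sided).
s_p² = [(28−1)·163.2² + (46−1)·170.3²]/(28+46−2) = 28114.1
t = (715.2 − 592.9)/√[28114.1·(1/28 + 1/46)] = 3.043
df = n₁ + n₂ − 2 = 72
Two-sided p-value ≈ 0.003
Since p ≈ 0.003 < α = 0.05, reject H0; the evidence is statistically significant.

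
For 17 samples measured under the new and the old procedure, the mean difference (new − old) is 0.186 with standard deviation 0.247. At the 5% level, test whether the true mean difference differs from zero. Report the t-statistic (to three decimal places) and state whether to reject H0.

H0: μ_d = 0; H1: μ_d ≠ 0 (paired t-test on the differences, two-sided).
t = d̄/(s_d/√n) = 0.186/(0.247/√17) = 3.105
df = n − 1 = 16
Two-sided p-value ≈ 0.0068
Since p ≈ 0.0068 < α = 0.05, reject H0; the evidence is statistically significant.

t = 3.105; reject H0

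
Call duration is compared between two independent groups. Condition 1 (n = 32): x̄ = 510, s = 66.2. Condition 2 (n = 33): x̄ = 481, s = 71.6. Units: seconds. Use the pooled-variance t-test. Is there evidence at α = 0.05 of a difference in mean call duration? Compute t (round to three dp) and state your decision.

Let group 1 = condition 1, group 2 = condition 2. H0: μ_1 = μ_2; H1: μ_1 ≠ μ_2 (two-sample pooled-variance t-test, two-sided).
s_p² = [(32−1)·66.2² + (33−1)·71.6²]/(32+33−2) = 4760.41
t = (510 − 481)/√[4760.41·(1/32 + 1/33)] = 1.694
df = n₁ + n₂ − 2 = 63
Two-sided p-value ≈ 0.095
Since p ≈ 0.095 > α = 0.05, fail to reject H0; the data do not provide sufficient evidence against H0.

t = 1.694; fail to reject H0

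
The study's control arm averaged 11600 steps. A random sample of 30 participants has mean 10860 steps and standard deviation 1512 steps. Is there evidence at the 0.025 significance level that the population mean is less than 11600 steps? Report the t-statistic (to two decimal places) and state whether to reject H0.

t = -2.68; reject H0

H0: μ = 11600; H1: μ < 11600 (one-sample t-test, left-tailed).
t = (x̄ − μ₀)/(s/√n) = (10860 − 11600)/(1512/√30) = -2.68
df = n − 1 = 29
p-value = P(T ≤ -2.68) ≈ 0.0060
Since p ≈ 0.0060 < α = 0.025, reject H0; the data support H1.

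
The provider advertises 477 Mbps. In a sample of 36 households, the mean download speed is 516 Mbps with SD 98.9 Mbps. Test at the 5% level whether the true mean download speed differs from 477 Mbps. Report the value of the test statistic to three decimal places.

H0: μ = 477; H1: μ ≠ 477 (one-sample t-test, two-sided).
t = (x̄ − μ₀)/(s/√n) = (516 − 477)/(98.9/√36) = 2.366
df = n − 1 = 35
Two-sided p-value ≈ 0.024
Since p ≈ 0.024 < α = 0.05, reject H0; the data support H1.

2.366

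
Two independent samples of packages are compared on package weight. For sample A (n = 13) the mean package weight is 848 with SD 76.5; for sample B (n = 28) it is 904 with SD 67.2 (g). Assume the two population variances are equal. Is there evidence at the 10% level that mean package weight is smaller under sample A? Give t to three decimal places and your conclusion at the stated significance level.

t = -2.377; reject H0

Let group 1 = sample A, group 2 = sample B. H0: μ_1 = μ_2; H1: μ_1 < μ_2 (two-sample pooled-variance t-test, left-tailed).
s_p² = [(13−1)·76.5² + (28−1)·67.2²]/(13+28−2) = 4927.04
t = (848 − 904)/√[4927.04·(1/13 + 1/28)] = -2.377
df = n₁ + n₂ − 2 = 39
p-value = P(T ≤ -2.377) ≈ 0.011
Since p ≈ 0.011 < α = 0.1, reject H0; the data support H1.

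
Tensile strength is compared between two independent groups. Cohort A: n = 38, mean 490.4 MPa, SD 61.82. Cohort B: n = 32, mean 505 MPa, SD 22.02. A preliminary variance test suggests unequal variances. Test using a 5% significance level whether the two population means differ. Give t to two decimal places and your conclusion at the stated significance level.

Let group 1 = cohort A, group 2 = cohort B. H0: μ_1 = μ_2; H1: μ_1 ≠ μ_2 (Welch's two-sample t-test, two-sided).
t = (x̄_1 − x̄_2)/√(s_1²/n_1 + s_2²/n_2) = (490.4 − 505)/√(61.82²/38 + 22.02²/32) = -1.36
Welch–Satterthwaite df ≈ 47.70
Two-sided p-value ≈ 0.181
Since p ≈ 0.181 > α = 0.05, fail to reject H0; the data do not provide sufficient evidence against H0.

t = -1.36; fail to reject H0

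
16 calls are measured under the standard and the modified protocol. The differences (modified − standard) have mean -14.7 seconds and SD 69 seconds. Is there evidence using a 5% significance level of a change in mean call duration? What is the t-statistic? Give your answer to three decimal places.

-0.852

H0: μ_d = 0; H1: μ_d ≠ 0 (paired t-test on the differences, two-sided).
t = d̄/(s_d/√n) = -14.7/(69/√16) = -0.852
df = n − 1 = 15
Two-sided p-value ≈ 0.4075
Since p ≈ 0.4075 > α = 0.05, fail to reject H0; the data do not provide sufficient evidence against H0.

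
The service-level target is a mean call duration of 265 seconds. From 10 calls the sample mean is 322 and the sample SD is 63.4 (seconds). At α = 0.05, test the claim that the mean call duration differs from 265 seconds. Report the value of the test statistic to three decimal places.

2.843

H0: μ = 265; H1: μ ≠ 265 (one-sample t-test, two-sided).
t = (x̄ − μ₀)/(s/√n) = (322 − 265)/(63.4/√10) = 2.843
df = n − 1 = 9
Two-sided p-value ≈ 0.0193
Since p ≈ 0.0193 < α = 0.05, reject H0; the data support H1.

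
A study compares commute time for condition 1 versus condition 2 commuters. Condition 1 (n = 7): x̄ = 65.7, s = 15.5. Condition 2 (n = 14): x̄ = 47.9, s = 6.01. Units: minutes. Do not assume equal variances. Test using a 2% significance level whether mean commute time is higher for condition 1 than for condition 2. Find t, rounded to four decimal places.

2.9302

Let group 1 = condition 1, group 2 = condition 2. H0: μ_1 = μ_2; H1: μ_1 > μ_2 (Welch's two-sample t-test, right-tailed).
t = (x̄_1 − x̄_2)/√(s_1²/n_1 + s_2²/n_2) = (65.7 − 47.9)/√(15.5²/7 + 6.01²/14) = 2.9302
Welch–Satterthwaite df ≈ 6.92
p-value = P(T ≥ 2.9302) ≈ 0.0112
Since p ≈ 0.0112 < α = 0.02, reject H0; the data support H1.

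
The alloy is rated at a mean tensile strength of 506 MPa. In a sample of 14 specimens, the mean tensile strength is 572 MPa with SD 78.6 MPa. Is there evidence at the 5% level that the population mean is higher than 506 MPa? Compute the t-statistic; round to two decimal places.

3.14

H0: μ = 506; H1: μ > 506 (one-sample t-test, right-tailed).
t = (x̄ − μ₀)/(s/√n) = (572 − 506)/(78.6/√14) = 3.14
df = n − 1 = 13
p-value = P(T ≥ 3.14) ≈ 0.0039
Since p ≈ 0.0039 < α = 0.05, reject H0; the data support H1.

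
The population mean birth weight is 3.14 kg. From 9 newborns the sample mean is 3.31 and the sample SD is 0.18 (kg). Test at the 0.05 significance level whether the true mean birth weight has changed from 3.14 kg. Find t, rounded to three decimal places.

2.833

H0: μ = 3.14; H1: μ ≠ 3.14 (one-sample t-test, two-sided).
t = (x̄ − μ₀)/(s/√n) = (3.31 − 3.14)/(0.18/√9) = 2.833
df = n − 1 = 8
Two-sided p-value ≈ 0.0220
Since p ≈ 0.0220 < α = 0.05, reject H0; the evidence is statistically significant.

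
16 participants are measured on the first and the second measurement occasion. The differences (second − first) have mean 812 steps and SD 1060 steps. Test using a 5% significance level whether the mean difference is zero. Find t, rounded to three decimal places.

H0: μ_d = 0; H1: μ_d ≠ 0 (paired t-test on the differences, two-sided).
t = d̄/(s_d/√n) = 812/(1060/√16) = 3.064
df = n − 1 = 15
Two-sided p-value ≈ 0.008
Since p ≈ 0.008 < α = 0.05, reject H0; the evidence is statistically significant.

3.064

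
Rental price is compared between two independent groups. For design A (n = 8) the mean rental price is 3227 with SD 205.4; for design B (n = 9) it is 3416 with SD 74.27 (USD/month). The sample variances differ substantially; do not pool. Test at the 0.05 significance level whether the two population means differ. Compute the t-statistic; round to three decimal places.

-2.463

Let group 1 = design A, group 2 = design B. H0: μ_1 = μ_2; H1: μ_1 ≠ μ_2 (Welch's two-sample t-test, two-sided).
t = (x̄_1 − x̄_2)/√(s_1²/n_1 + s_2²/n_2) = (3227 − 3416)/√(205.4²/8 + 74.27²/9) = -2.463
Welch–Satterthwaite df ≈ 8.62
Two-sided p-value ≈ 0.0371
Since p ≈ 0.0371 < α = 0.05, reject H0; the evidence is statistically significant.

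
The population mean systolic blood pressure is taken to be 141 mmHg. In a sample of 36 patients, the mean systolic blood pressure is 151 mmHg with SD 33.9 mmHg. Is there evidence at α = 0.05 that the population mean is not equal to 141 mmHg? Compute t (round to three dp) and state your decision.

H0: μ = 141; H1: μ ≠ 141 (one-sample t-test, two-sided).
t = (x̄ − μ₀)/(s/√n) = (151 − 141)/(33.9/√36) = 1.770
df = n − 1 = 35
Two-sided p-value ≈ 0.085
Since p ≈ 0.085 > α = 0.05, fail to reject H0; the data do not provide sufficient evidence against H0.

t = 1.770; fail to reject H0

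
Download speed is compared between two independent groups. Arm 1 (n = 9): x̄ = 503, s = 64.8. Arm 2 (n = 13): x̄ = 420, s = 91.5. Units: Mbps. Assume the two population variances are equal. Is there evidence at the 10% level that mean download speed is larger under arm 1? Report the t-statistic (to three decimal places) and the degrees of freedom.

Let group 1 = arm 1, group 2 = arm 2. H0: μ_1 = μ_2; H1: μ_1 > μ_2 (two-sample pooled-variance t-test, right-tailed).
s_p² = [(9−1)·64.8² + (13−1)·91.5²]/(9+13−2) = 6702.97
t = (503 − 420)/√[6702.97·(1/9 + 1/13)] = 2.338
df = n₁ + n₂ − 2 = 20
p-value = P(T ≥ 2.338) ≈ 0.015
Since p ≈ 0.015 < α = 0.1, reject H0; the data support H1.

t = 2.338, df = 20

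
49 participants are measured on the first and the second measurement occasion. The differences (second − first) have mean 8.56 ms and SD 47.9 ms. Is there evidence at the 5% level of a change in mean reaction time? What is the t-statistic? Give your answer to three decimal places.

H0: μ_d = 0; H1: μ_d ≠ 0 (paired t-test on the differences, two-sided).
t = d̄/(s_d/√n) = 8.56/(47.9/√49) = 1.251
df = n − 1 = 48
Two-sided p-value ≈ 0.2170
Since p ≈ 0.2170 > α = 0.05, fail to reject H0; the data do not provide sufficient evidence against H0.

1.251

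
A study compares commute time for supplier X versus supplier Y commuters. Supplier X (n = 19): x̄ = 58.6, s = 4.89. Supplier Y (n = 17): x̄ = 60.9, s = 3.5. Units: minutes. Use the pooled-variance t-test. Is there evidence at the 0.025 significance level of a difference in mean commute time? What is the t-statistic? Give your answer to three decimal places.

Let group 1 = supplier X, group 2 = supplier Y. H0: μ_1 = μ_2; H1: μ_1 ≠ μ_2 (two-sample pooled-variance t-test, two-sided).
s_p² = [(19−1)·4.89² + (17−1)·3.5²]/(19+17−2) = 18.4241
t = (58.6 − 60.9)/√[18.4241·(1/19 + 1/17)] = -1.605
df = n₁ + n₂ − 2 = 34
Two-sided p-value ≈ 0.1177
Since p ≈ 0.1177 > α = 0.025, fail to reject H0; the data do not provide sufficient evidence against H0.

-1.605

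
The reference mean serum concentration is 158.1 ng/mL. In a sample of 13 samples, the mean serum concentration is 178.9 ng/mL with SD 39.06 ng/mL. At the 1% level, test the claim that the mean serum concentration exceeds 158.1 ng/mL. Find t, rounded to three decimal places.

H0: μ = 158.1; H1: μ > 158.1 (one-sample t-test, right-tailed).
t = (x̄ − μ₀)/(s/√n) = (178.9 − 158.1)/(39.06/√13) = 1.920
df = n − 1 = 12
p-value = P(T ≥ 1.920) ≈ 0.039
Since p ≈ 0.039 > α = 0.01, fail to reject H0; the evidence is not statistically significant.

1.920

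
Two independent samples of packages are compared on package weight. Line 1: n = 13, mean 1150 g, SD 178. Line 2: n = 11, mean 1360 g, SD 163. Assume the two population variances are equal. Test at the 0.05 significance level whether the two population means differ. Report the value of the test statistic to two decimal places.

-2.99

Let group 1 = line 1, group 2 = line 2. H0: μ_1 = μ_2; H1: μ_1 ≠ μ_2 (two-sample pooled-variance t-test, two-sided).
s_p² = [(13−1)·178² + (11−1)·163²]/(13+11−2) = 29359
t = (1150 − 1360)/√[29359·(1/13 + 1/11)] = -2.99
df = n₁ + n₂ − 2 = 22
Two-sided p-value ≈ 0.007
Since p ≈ 0.007 < α = 0.05, reject H0; the data support H1.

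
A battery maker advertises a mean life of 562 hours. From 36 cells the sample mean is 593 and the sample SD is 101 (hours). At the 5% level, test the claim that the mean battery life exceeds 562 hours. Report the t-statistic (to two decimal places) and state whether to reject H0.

H0: μ = 562; H1: μ > 562 (one-sample t-test, right-tailed).
t = (x̄ − μ₀)/(s/√n) = (593 − 562)/(101/√36) = 1.84
df = n − 1 = 35
p-value = P(T ≥ 1.84) ≈ 0.0370
Since p ≈ 0.0370 < α = 0.05, reject H0; the data support H1.

t = 1.84; reject H0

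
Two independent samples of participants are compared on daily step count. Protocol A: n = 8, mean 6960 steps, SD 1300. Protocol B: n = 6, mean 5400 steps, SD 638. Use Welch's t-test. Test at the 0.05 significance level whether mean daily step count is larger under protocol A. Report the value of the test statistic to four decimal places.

Let group 1 = protocol A, group 2 = protocol B. H0: μ_1 = μ_2; H1: μ_1 > μ_2 (Welch's two-sample t-test, right-tailed).
t = (x̄_1 − x̄_2)/√(s_1²/n_1 + s_2²/n_2) = (6960 − 5400)/√(1300²/8 + 638²/6) = 2.9529
Welch–Satterthwaite df ≈ 10.68
p-value = P(T ≥ 2.9529) ≈ 0.0068
Since p ≈ 0.0068 < α = 0.05, reject H0; the data support H1.

2.9529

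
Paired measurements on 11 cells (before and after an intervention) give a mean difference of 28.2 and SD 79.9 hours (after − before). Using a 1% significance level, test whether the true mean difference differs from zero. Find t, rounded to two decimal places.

H0: μ_d = 0; H1: μ_d ≠ 0 (paired t-test on the differences, two-sided).
t = d̄/(s_d/√n) = 28.2/(79.9/√11) = 1.17
df = n − 1 = 10
Two-sided p-value ≈ 0.2689
Since p ≈ 0.2689 > α = 0.01, fail to reject H0; the data do not provide sufficient evidence against H0.

1.17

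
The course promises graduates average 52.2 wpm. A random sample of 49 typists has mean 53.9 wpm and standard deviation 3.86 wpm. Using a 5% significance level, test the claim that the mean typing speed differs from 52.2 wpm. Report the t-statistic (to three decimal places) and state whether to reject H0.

t = 3.083; reject H0

H0: μ = 52.2; H1: μ ≠ 52.2 (one-sample t-test, two-sided).
t = (x̄ − μ₀)/(s/√n) = (53.9 − 52.2)/(3.86/√49) = 3.083
df = n − 1 = 48
Two-sided p-value ≈ 0.0034
Since p ≈ 0.0034 < α = 0.05, reject H0; the data support H1.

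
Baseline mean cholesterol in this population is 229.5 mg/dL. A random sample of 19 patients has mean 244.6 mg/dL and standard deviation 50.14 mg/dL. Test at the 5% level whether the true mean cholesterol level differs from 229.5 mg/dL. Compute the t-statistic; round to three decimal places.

H0: μ = 229.5; H1: μ ≠ 229.5 (one-sample t-test, two-sided).
t = (x̄ − μ₀)/(s/√n) = (244.6 − 229.5)/(50.14/√19) = 1.313
df = n − 1 = 18
Two-sided p-value ≈ 0.206
Since p ≈ 0.206 > α = 0.05, fail to reject H0; the data do not provide sufficient evidence against H0.

1.313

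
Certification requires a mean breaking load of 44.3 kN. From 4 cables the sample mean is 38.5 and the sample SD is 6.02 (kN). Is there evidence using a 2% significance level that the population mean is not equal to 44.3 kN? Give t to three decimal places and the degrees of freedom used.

H0: μ = 44.3; H1: μ ≠ 44.3 (one-sample t-test, two-sided).
t = (x̄ − μ₀)/(s/√n) = (38.5 − 44.3)/(6.02/√4) = -1.927
df = n − 1 = 3
Two-sided p-value ≈ 0.150
Since p ≈ 0.150 > α = 0.02, fail to reject H0; the evidence is not statistically significant.

t = -1.927, df = 3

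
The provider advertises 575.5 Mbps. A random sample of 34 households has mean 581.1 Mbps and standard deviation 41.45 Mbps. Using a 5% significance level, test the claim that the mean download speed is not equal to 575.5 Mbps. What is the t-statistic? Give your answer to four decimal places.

0.7878

H0: μ = 575.5; H1: μ ≠ 575.5 (one-sample t-test, two-sided).
t = (x̄ − μ₀)/(s/√n) = (581.1 − 575.5)/(41.45/√34) = 0.7878
df = n − 1 = 33
Two-sided p-value ≈ 0.436
Since p ≈ 0.436 > α = 0.05, fail to reject H0; the data do not provide sufficient evidence against H0.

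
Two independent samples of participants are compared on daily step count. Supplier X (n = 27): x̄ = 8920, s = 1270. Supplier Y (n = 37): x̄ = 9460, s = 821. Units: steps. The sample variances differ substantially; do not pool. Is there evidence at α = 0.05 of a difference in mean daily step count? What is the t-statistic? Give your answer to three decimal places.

-1.934

Let group 1 = supplier X, group 2 = supplier Y. H0: μ_1 = μ_2; H1: μ_1 ≠ μ_2 (Welch's two-sample t-test, two-sided).
t = (x̄_1 − x̄_2)/√(s_1²/n_1 + s_2²/n_2) = (8920 − 9460)/√(1270²/27 + 821²/37) = -1.934
Welch–Satterthwaite df ≈ 41.49
Two-sided p-value ≈ 0.0599
Since p ≈ 0.0599 > α = 0.05, fail to reject H0; the data do not provide sufficient evidence against H0.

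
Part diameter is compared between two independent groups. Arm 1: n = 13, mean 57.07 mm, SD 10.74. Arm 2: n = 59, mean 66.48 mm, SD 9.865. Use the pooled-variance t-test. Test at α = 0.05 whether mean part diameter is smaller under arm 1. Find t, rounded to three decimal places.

-3.065

Let group 1 = arm 1, group 2 = arm 2. H0: μ_1 = μ_2; H1: μ_1 < μ_2 (two-sample pooled-variance t-test, left-tailed).
s_p² = [(13−1)·10.74² + (59−1)·9.865²]/(13+59−2) = 100.409
t = (57.07 − 66.48)/√[100.409·(1/13 + 1/59)] = -3.065
df = n₁ + n₂ − 2 = 70
p-value = P(T ≤ -3.065) ≈ 0.002
Since p ≈ 0.002 < α = 0.05, reject H0; the data support H1.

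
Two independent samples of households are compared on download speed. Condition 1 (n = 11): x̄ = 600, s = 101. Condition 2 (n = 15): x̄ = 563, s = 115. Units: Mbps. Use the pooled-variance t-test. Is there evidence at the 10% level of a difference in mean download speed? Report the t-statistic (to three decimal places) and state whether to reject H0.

Let group 1 = condition 1, group 2 = condition 2. H0: μ_1 = μ_2; H1: μ_1 ≠ μ_2 (two-sample pooled-variance t-test, two-sided).
s_p² = [(11−1)·101² + (15−1)·115²]/(11+15−2) = 11965
t = (600 − 563)/√[11965·(1/11 + 1/15)] = 0.852
df = n₁ + n₂ − 2 = 24
Two-sided p-value ≈ 0.403
Since p ≈ 0.403 > α = 0.1, fail to reject H0; the evidence is not statistically significant.

t = 0.852; fail to reject H0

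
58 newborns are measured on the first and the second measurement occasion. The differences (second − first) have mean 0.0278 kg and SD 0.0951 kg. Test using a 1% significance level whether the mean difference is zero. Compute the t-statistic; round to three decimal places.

2.226

H0: μ_d = 0; H1: μ_d ≠ 0 (paired t-test on the differences, two-sided).
t = d̄/(s_d/√n) = 0.0278/(0.0951/√58) = 2.226
df = n − 1 = 57
Two-sided p-value ≈ 0.0300
Since p ≈ 0.0300 > α = 0.01, fail to reject H0; the evidence is not statistically significant.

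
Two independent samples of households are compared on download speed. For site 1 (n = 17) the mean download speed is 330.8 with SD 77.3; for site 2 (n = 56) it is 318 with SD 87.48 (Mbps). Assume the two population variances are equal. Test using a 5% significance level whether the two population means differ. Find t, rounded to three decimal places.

0.542

Let group 1 = site 1, group 2 = site 2. H0: μ_1 = μ_2; H1: μ_1 ≠ μ_2 (two-sample pooled-variance t-test, two-sided).
s_p² = [(17−1)·77.3² + (56−1)·87.48²]/(17+56−2) = 7274.73
t = (330.8 − 318)/√[7274.73·(1/17 + 1/56)] = 0.542
df = n₁ + n₂ − 2 = 71
Two-sided p-value ≈ 0.590
Since p ≈ 0.590 > α = 0.05, fail to reject H0; the evidence is not statistically significant.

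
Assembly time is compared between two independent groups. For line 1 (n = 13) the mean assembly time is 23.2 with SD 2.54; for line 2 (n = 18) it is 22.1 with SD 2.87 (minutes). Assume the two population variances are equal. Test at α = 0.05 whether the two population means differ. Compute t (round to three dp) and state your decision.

Let group 1 = line 1, group 2 = line 2. H0: μ_1 = μ_2; H1: μ_1 ≠ μ_2 (two-sample pooled-variance t-test, two-sided).
s_p² = [(13−1)·2.54² + (18−1)·2.87²]/(13+18−2) = 7.49816
t = (23.2 − 22.1)/√[7.49816·(1/13 + 1/18)] = 1.104
df = n₁ + n₂ − 2 = 29
Two-sided p-value ≈ 0.2788
Since p ≈ 0.2788 > α = 0.05, fail to reject H0; the evidence is not statistically significant.

t = 1.104; fail to reject H0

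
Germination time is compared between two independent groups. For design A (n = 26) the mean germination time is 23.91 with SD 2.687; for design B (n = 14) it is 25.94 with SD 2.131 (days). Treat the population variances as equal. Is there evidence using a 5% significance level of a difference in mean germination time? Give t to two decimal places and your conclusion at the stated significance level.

Let group 1 = design A, group 2 = design B. H0: μ_1 = μ_2; H1: μ_1 ≠ μ_2 (two-sample pooled-variance t-test, two-sided).
s_p² = [(26−1)·2.687² + (14−1)·2.131²]/(26+14−2) = 6.30353
t = (23.91 − 25.94)/√[6.30353·(1/26 + 1/14)] = -2.44
df = n₁ + n₂ − 2 = 38
Two-sided p-value ≈ 0.020
Since p ≈ 0.020 < α = 0.05, reject H0; the data support H1.

t = -2.44; reject H0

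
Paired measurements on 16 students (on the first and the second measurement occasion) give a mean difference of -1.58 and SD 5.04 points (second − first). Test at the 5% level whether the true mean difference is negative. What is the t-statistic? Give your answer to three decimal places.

-1.254

H0: μ_d = 0; H1: μ_d < 0 (paired t-test on the differences, left-tailed).
t = d̄/(s_d/√n) = -1.58/(5.04/√16) = -1.254
df = n − 1 = 15
p-value = P(T ≤ -1.254) ≈ 0.1145
Since p ≈ 0.1145 > α = 0.05, fail to reject H0; the data do not provide sufficient evidence against H0.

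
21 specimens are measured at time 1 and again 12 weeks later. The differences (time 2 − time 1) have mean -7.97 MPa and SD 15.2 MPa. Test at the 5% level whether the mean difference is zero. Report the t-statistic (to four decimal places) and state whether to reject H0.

t = -2.4028; reject H0

H0: μ_d = 0; H1: μ_d ≠ 0 (paired t-test on the differences, two-sided).
t = d̄/(s_d/√n) = -7.97/(15.2/√21) = -2.4028
df = n − 1 = 20
Two-sided p-value ≈ 0.026
Since p ≈ 0.026 < α = 0.05, reject H0; the evidence is statistically significant.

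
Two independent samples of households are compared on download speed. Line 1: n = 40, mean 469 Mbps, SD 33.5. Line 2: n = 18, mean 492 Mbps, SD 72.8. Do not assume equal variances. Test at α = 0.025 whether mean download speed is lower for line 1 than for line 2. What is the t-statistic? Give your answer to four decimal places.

Let group 1 = line 1, group 2 = line 2. H0: μ_1 = μ_2; H1: μ_1 < μ_2 (Welch's two-sample t-test, left-tailed).
t = (x̄_1 − x̄_2)/√(s_1²/n_1 + s_2²/n_2) = (469 − 492)/√(33.5²/40 + 72.8²/18) = -1.2808
Welch–Satterthwaite df ≈ 20.31
p-value = P(T ≤ -1.2808) ≈ 0.1074
Since p ≈ 0.1074 > α = 0.025, fail to reject H0; the data do not provide sufficient evidence against H0.

-1.2808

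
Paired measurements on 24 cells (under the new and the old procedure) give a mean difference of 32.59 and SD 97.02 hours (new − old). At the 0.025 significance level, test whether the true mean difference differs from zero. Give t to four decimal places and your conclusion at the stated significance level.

t = 1.6456; fail to reject H0

H0: μ_d = 0; H1: μ_d ≠ 0 (paired t-test on the differences, two-sided).
t = d̄/(s_d/√n) = 32.59/(97.02/√24) = 1.6456
df = n − 1 = 23
Two-sided p-value ≈ 0.113
Since p ≈ 0.113 > α = 0.025, fail to reject H0; the data do not provide sufficient evidence against H0.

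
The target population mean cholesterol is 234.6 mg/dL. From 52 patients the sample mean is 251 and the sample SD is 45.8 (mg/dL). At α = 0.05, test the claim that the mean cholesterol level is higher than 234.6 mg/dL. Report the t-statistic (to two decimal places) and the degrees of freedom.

t = 2.58, df = 51

H0: μ = 234.6; H1: μ > 234.6 (one-sample t-test, right-tailed).
t = (x̄ − μ₀)/(s/√n) = (251 − 234.6)/(45.8/√52) = 2.58
df = n − 1 = 51
p-value = P(T ≥ 2.58) ≈ 0.0064
Since p ≈ 0.0064 < α = 0.05, reject H0; the data support H1.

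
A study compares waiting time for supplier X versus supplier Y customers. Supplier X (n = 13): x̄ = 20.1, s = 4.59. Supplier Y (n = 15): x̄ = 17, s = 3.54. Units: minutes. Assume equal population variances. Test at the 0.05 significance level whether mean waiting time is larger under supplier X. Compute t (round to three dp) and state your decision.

t = 2.016; reject H0

Let group 1 = supplier X, group 2 = supplier Y. H0: μ_1 = μ_2; H1: μ_1 > μ_2 (two-sample pooled-variance t-test, right-tailed).
s_p² = [(13−1)·4.59² + (15−1)·3.54²]/(13+15−2) = 16.4715
t = (20.1 − 17)/√[16.4715·(1/13 + 1/15)] = 2.016
df = n₁ + n₂ − 2 = 26
p-value = P(T ≥ 2.016) ≈ 0.0271
Since p ≈ 0.0271 < α = 0.05, reject H0; the evidence is statistically significant.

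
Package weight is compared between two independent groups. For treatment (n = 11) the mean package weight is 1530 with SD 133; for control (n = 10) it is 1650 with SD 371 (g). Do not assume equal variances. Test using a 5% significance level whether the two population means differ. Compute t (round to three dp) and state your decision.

t = -0.968; fail to reject H0

Let group 1 = treatment, group 2 = control. H0: μ_1 = μ_2; H1: μ_1 ≠ μ_2 (Welch's two-sample t-test, two-sided).
t = (x̄_1 − x̄_2)/√(s_1²/n_1 + s_2²/n_2) = (1530 − 1650)/√(133²/11 + 371²/10) = -0.968
Welch–Satterthwaite df ≈ 11.09
Two-sided p-value ≈ 0.354
Since p ≈ 0.354 > α = 0.05, fail to reject H0; the evidence is not statistically significant.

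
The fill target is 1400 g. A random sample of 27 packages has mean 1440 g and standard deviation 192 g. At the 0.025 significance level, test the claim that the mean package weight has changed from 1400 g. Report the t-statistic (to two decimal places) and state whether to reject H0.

H0: μ = 1400; H1: μ ≠ 1400 (one-sample t-test, two-sided).
t = (x̄ − μ₀)/(s/√n) = (1440 − 1400)/(192/√27) = 1.08
df = n − 1 = 26
Two-sided p-value ≈ 0.2890
Since p ≈ 0.2890 > α = 0.025, fail to reject H0; the data do not provide sufficient evidence against H0.

t = 1.08; fail to reject H0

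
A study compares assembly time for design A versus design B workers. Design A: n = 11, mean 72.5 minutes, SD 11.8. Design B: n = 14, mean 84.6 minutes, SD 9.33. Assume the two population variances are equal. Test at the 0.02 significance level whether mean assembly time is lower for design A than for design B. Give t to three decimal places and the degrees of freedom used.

Let group 1 = design A, group 2 = design B. H0: μ_1 = μ_2; H1: μ_1 < μ_2 (two-sample pooled-variance t-test, left-tailed).
s_p² = [(11−1)·11.8² + (14−1)·9.33²]/(11+14−2) = 109.741
t = (72.5 − 84.6)/√[109.741·(1/11 + 1/14)] = -2.867
df = n₁ + n₂ − 2 = 23
p-value = P(T ≤ -2.867) ≈ 0.0044
Since p ≈ 0.0044 < α = 0.02, reject H0; the evidence is statistically significant.

t = -2.867, df = 23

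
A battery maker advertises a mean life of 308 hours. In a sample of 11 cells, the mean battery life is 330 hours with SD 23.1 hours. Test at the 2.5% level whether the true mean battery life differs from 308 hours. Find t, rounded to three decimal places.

H0: μ = 308; H1: μ ≠ 308 (one-sample t-test, two-sided).
t = (x̄ − μ₀)/(s/√n) = (330 − 308)/(23.1/√11) = 3.159
df = n − 1 = 10
Two-sided p-value ≈ 0.010
Since p ≈ 0.010 < α = 0.025, reject H0; the evidence is statistically significant.

3.159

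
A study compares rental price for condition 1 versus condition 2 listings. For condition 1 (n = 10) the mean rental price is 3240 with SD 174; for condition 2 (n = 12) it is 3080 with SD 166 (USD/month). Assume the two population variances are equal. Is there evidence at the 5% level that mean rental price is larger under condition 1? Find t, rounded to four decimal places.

2.2027

Let group 1 = condition 1, group 2 = condition 2. H0: μ_1 = μ_2; H1: μ_1 > μ_2 (two-sample pooled-variance t-test, right-tailed).
s_p² = [(10−1)·174² + (12−1)·166²]/(10+12−2) = 28780
t = (3240 − 3080)/√[28780·(1/10 + 1/12)] = 2.2027
df = n₁ + n₂ − 2 = 20
p-value = P(T ≥ 2.2027) ≈ 0.020
Since p ≈ 0.020 < α = 0.05, reject H0; the evidence is statistically significant.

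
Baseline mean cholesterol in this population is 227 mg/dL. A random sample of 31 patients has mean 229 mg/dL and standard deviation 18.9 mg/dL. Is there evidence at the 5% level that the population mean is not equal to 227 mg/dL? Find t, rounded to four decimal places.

H0: μ = 227; H1: μ ≠ 227 (one-sample t-test, two-sided).
t = (x̄ − μ₀)/(s/√n) = (229 − 227)/(18.9/√31) = 0.5892
df = n − 1 = 30
Two-sided p-value ≈ 0.5602
Since p ≈ 0.5602 > α = 0.05, fail to reject H0; the data do not provide sufficient evidence against H0.

0.5892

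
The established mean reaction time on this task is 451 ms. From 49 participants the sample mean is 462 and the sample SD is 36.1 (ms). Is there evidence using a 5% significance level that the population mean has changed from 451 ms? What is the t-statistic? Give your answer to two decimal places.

H0: μ = 451; H1: μ ≠ 451 (one-sample t-test, two-sided).
t = (x̄ − μ₀)/(s/√n) = (462 − 451)/(36.1/√49) = 2.13
df = n − 1 = 48
Two-sided p-value ≈ 0.038
Since p ≈ 0.038 < α = 0.05, reject H0; the evidence is statistically significant.

2.13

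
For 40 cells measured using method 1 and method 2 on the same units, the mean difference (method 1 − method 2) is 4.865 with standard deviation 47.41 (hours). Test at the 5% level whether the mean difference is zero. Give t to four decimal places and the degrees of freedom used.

t = 0.6490, df = 39

H0: μ_d = 0; H1: μ_d ≠ 0 (paired t-test on the differences, two-sided).
t = d̄/(s_d/√n) = 4.865/(47.41/√40) = 0.6490
df = n − 1 = 39
Two-sided p-value ≈ 0.520
Since p ≈ 0.520 > α = 0.05, fail to reject H0; the evidence is not statistically significant.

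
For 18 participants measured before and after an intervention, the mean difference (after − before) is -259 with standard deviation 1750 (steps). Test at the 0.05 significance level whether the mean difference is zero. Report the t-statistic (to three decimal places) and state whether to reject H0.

H0: μ_d = 0; H1: μ_d ≠ 0 (paired t-test on the differences, two-sided).
t = d̄/(s_d/√n) = -259/(1750/√18) = -0.628
df = n − 1 = 17
Two-sided p-value ≈ 0.5384
Since p ≈ 0.5384 > α = 0.05, fail to reject H0; the data do not provide sufficient evidence against H0.

t = -0.628; fail to reject H0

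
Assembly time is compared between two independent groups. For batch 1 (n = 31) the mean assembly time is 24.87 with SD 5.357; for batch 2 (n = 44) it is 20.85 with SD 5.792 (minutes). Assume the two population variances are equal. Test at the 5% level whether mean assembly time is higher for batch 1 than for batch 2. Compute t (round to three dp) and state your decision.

Let group 1 = batch 1, group 2 = batch 2. H0: μ_1 = μ_2; H1: μ_1 > μ_2 (two-sample pooled-variance t-test, right-tailed).
s_p² = [(31−1)·5.357² + (44−1)·5.792²]/(31+44−2) = 31.5542
t = (24.87 − 20.85)/√[31.5542·(1/31 + 1/44)] = 3.052
df = n₁ + n₂ − 2 = 73
p-value = P(T ≥ 3.052) ≈ 0.0016
Since p ≈ 0.0016 < α = 0.05, reject H0; the data support H1.

t = 3.052; reject H0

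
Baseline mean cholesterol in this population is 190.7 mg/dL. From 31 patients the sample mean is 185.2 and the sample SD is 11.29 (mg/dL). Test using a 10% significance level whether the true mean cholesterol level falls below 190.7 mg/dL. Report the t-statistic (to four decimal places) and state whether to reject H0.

t = -2.7124; reject H0

H0: μ = 190.7; H1: μ < 190.7 (one-sample t-test, left-tailed).
t = (x̄ − μ₀)/(s/√n) = (185.2 − 190.7)/(11.29/√31) = -2.7124
df = n − 1 = 30
p-value = P(T ≤ -2.7124) ≈ 0.0055
Since p ≈ 0.0055 < α = 0.1, reject H0; the data support H1.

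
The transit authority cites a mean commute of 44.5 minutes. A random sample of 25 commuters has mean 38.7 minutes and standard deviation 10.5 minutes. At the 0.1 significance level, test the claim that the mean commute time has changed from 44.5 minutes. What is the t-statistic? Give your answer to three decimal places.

H0: μ = 44.5; H1: μ ≠ 44.5 (one-sample t-test, two-sided).
t = (x̄ − μ₀)/(s/√n) = (38.7 − 44.5)/(10.5/√25) = -2.762
df = n − 1 = 24
Two-sided p-value ≈ 0.011
Since p ≈ 0.011 < α = 0.1, reject H0; the evidence is statistically significant.

-2.762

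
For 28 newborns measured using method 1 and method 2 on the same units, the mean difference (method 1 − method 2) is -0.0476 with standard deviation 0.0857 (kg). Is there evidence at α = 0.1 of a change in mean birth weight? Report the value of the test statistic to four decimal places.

H0: μ_d = 0; H1: μ_d ≠ 0 (paired t-test on the differences, two-sided).
t = d̄/(s_d/√n) = -0.0476/(0.0857/√28) = -2.9390
df = n − 1 = 27
Two-sided p-value ≈ 0.007
Since p ≈ 0.007 < α = 0.1, reject H0; the data support H1.

-2.9390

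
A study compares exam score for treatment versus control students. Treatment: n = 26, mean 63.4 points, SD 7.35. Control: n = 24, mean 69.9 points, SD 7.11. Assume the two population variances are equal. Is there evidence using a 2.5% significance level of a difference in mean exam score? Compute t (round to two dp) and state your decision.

t = -3.17; reject H0

Let group 1 = treatment, group 2 = control. H0: μ_1 = μ_2; H1: μ_1 ≠ μ_2 (two-sample pooled-variance t-test, two-sided).
s_p² = [(26−1)·7.35² + (24−1)·7.11²]/(26+24−2) = 52.3596
t = (63.4 − 69.9)/√[52.3596·(1/26 + 1/24)] = -3.17
df = n₁ + n₂ − 2 = 48
Two-sided p-value ≈ 0.0026
Since p ≈ 0.0026 < α = 0.025, reject H0; the evidence is statistically significant.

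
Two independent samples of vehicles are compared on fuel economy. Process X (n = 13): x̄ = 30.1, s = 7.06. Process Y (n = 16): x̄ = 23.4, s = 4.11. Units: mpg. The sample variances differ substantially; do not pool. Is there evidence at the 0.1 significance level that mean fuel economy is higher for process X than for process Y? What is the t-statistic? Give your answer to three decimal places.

3.030

Let group 1 = process X, group 2 = process Y. H0: μ_1 = μ_2; H1: μ_1 > μ_2 (Welch's two-sample t-test, right-tailed).
t = (x̄_1 − x̄_2)/√(s_1²/n_1 + s_2²/n_2) = (30.1 − 23.4)/√(7.06²/13 + 4.11²/16) = 3.030
Welch–Satterthwaite df ≈ 18.40
p-value = P(T ≥ 3.030) ≈ 0.0035
Since p ≈ 0.0035 < α = 0.1, reject H0; the data support H1.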